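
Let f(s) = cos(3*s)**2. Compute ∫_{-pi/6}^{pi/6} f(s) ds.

pi/6

Use the identity cos^2(3*s) = (1 + cos(6*s))/2.
An antiderivative is F(s) = s/2 + sin(6*s)/12.
Then F(pi/6) - F(-pi/6) = (pi/12) - (-pi/12) = pi/6.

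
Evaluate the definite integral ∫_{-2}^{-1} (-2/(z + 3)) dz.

An antiderivative is F(z) = -2*log(z + 3).
Then F(-1) - F(-2) = (-log(4)) - (0) = -log(4).

-log(4)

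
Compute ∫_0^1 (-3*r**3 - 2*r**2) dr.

-17/12

By the power rule, an antiderivative is F(r) = -3*r**4/4 - 2*r**3/3.
Then F(1) - F(0) = (-17/12) - (0) = -17/12.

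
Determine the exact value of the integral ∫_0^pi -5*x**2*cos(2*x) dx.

-5*pi/2

Integrate by parts twice (u = x^2, dv = -5*cos(2*x) dx).
An antiderivative is F(x) = -5*x**2*sin(2*x)/2 - 5*x*cos(2*x)/2 + 5*sin(2*x)/4.
Then F(pi) - F(0) = (-5*pi/2) - (0) = -5*pi/2.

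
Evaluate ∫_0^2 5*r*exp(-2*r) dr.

5/4 - 25*exp(-4)/4

Integrate by parts once (u = r, dv = 5*exp(-2*r) dr).
An antiderivative is F(r) = (-10*r - 5)*exp(-2*r)/4.
Then F(2) - F(0) = (-25*exp(-4)/4) - (-5/4) = 5/4 - 25*exp(-4)/4.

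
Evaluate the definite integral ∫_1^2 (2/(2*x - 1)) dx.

log(3)

An antiderivative is F(x) = log(2*x - 1).
Then F(2) - F(1) = (log(3)) - (0) = log(3).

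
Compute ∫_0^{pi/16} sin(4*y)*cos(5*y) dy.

-4/9 + sin(pi/16)/18 + cos(pi/16)/2

Use the identity sin(4*y)cos(5*y) = [sin(9*y) + sin(-y)]/2.
An antiderivative is F(y) = cos(y)/2 - cos(9*y)/18.
Then F(pi/16) - F(0) = (sin(pi/16)/18 + cos(pi/16)/2) - (4/9) = -4/9 + sin(pi/16)/18 + cos(pi/16)/2.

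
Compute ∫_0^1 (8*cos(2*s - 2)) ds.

4*sin(2)

Let u = 2*s - 2, so du = 2 ds. When s = 0, u = -2; when s = 1, u = 0.
The integral becomes 4·∫ cos(u) du from -2 to 0, with antiderivative 4*sin(u).
Back in s: F(s) = 4*sin(2*s - 2).
Then F(1) - F(0) = (0) - (-4*sin(2)) = 4*sin(2).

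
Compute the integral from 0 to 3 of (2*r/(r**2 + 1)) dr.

log(10)

Let u = r**2 + 1, so du = 2*r dr. When r = 0, u = 1; when r = 3, u = 10.
The integral becomes ∫ 1/u du from 1 to 10, with antiderivative log(u).
Back in r: F(r) = log(r**2 + 1).
Then F(3) - F(0) = (log(10)) - (0) = log(10).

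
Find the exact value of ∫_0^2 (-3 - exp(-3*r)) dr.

-19/3 + exp(-6)/3

An antiderivative is F(r) = -3*r + exp(-3*r)/3.
Then F(2) - F(0) = (-6 + exp(-6)/3) - (1/3) = -19/3 + exp(-6)/3.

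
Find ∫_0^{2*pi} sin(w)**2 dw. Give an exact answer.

Use the identity sin^2(w) = (1 - cos(2*w))/2.
An antiderivative is F(w) = w/2 - sin(2*w)/4.
Then F(2*pi) - F(0) = (pi) - (0) = pi.

pi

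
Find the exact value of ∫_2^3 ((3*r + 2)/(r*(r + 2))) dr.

log(75/32)

Factor the denominator: r**2 + 2*r = (r + 2)r.
Partial fractions: (3*r + 2)/(r*(r + 2)) = 2/(r + 2) + 1/r.
An antiderivative is F(r) = log(r) + 2*log(r + 2).
Then F(3) - F(2) = (log(75)) - (log(32)) = log(75/32).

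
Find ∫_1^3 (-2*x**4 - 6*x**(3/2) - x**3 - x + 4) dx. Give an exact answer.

By the power rule, an antiderivative is F(x) = -12*x**(5/2)/5 - 2*x**5/5 - x**4/4 - x**2/2 + 4*x.
Then F(3) - F(1) = (-2199/20 - 108*sqrt(3)/5) - (9/20) = -552/5 - 108*sqrt(3)/5.

-552/5 - 108*sqrt(3)/5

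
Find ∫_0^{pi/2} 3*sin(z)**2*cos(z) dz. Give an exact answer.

1

Let u = sin(z), so du = cos(z) dz. When z = 0, u = 0; when z = pi/2, u = 1.
The integral becomes 3·∫ u**2 du from 0 to 1, with antiderivative u**3.
Back in z: F(z) = sin(z)**3.
Then F(pi/2) - F(0) = (1) - (0) = 1.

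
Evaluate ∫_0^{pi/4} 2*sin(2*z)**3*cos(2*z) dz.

1/4

Let u = sin(2*z), so du = 2*cos(2*z) dz. When z = 0, u = 0; when z = pi/4, u = 1.
The integral becomes ∫ u**3 du from 0 to 1, with antiderivative u**4/4.
Back in z: F(z) = sin(2*z)**4/4.
Then F(pi/4) - F(0) = (1/4) - (0) = 1/4.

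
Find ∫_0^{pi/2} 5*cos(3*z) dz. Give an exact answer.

An antiderivative is F(z) = 5*sin(3*z)/3.
Then F(pi/2) - F(0) = (-5/3) - (0) = -5/3.

-5/3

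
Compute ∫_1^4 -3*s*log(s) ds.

45/4 - 48*log(2)

Integrate by parts once (u = ln s, dv = -3*s ds).
An antiderivative is F(s) = -3*s**2*(2*log(s) - 1)/4.
Then F(4) - F(1) = (12 - 48*log(2)) - (3/4) = 45/4 - 48*log(2).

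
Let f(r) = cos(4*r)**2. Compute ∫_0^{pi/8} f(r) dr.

pi/16

Use the identity cos^2(4*r) = (1 + cos(8*r))/2.
An antiderivative is F(r) = r/2 + sin(8*r)/16.
Then F(pi/8) - F(0) = (pi/16) - (0) = pi/16.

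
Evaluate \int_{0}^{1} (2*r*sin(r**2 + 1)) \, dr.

-cos(2) + cos(1)

Let u = r**2 + 1, so du = 2*r dr. When r = 0, u = 1; when r = 1, u = 2.
The integral becomes ∫ sin(u) du from 1 to 2, with antiderivative -cos(u).
Back in r: F(r) = -cos(r**2 + 1).
Then F(1) - F(0) = (-cos(2)) - (-cos(1)) = -cos(2) + cos(1).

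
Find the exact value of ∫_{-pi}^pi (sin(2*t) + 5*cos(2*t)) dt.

0

An antiderivative is F(t) = 5*sin(2*t)/2 - cos(2*t)/2.
Then F(pi) - F(-pi) = (-1/2) - (-1/2) = 0.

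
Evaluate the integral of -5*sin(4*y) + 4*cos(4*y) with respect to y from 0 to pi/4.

-5/2

An antiderivative is F(y) = sin(4*y) + 5*cos(4*y)/4.
Then F(pi/4) - F(0) = (-5/4) - (5/4) = -5/2.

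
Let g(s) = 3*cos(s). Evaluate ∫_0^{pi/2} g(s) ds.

3

An antiderivative is F(s) = 3*sin(s).
Then F(pi/2) - F(0) = (3) - (0) = 3.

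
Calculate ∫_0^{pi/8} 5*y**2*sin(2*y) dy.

-5/4 - 5*sqrt(2)*pi**2/256 + 5*sqrt(2)*pi/32 + 5*sqrt(2)/8

Integrate by parts twice (u = y^2, dv = 5*sin(2*y) dy).
An antiderivative is F(y) = -5*y**2*cos(2*y)/2 + 5*y*sin(2*y)/2 + 5*cos(2*y)/4.
Then F(pi/8) - F(0) = (5*sqrt(2)*(-pi**2 + 8*pi + 32)/256) - (5/4) = -5/4 - 5*sqrt(2)*pi**2/256 + 5*sqrt(2)*pi/32 + 5*sqrt(2)/8.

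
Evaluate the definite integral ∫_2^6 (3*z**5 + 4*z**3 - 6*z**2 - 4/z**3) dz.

By the power rule, an antiderivative is F(z) = z**6/2 + z**4 - 2*z**3 + 2/z**2.
Then F(6) - F(2) = (435457/18) - (65/2) = 217436/9.

217436/9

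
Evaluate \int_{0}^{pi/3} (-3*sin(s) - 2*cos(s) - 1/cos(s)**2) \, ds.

-2*sqrt(3) - 3/2

An antiderivative is F(s) = -2*sin(s) + 3*cos(s) - tan(s).
Then F(pi/3) - F(0) = (3/2 - 2*sqrt(3)) - (3) = -2*sqrt(3) - 3/2.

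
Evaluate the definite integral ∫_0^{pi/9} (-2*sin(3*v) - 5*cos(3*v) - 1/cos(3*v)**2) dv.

An antiderivative is F(v) = -5*sin(3*v)/3 + 2*cos(3*v)/3 - tan(3*v)/3.
Then F(pi/9) - F(0) = (1/3 - 7*sqrt(3)/6) - (2/3) = -7*sqrt(3)/6 - 1/3.

-7*sqrt(3)/6 - 1/3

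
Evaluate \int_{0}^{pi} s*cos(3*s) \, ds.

Integrate by parts once (u = s, dv = cos(3*s) ds).
An antiderivative is F(s) = s*sin(3*s)/3 + cos(3*s)/9.
Then F(pi) - F(0) = (-1/9) - (1/9) = -2/9.

-2/9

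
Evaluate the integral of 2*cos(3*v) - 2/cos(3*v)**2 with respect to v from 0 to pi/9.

An antiderivative is F(v) = 2*sin(3*v)/3 - 2*tan(3*v)/3.
Then F(pi/9) - F(0) = (-sqrt(3)/3) - (0) = -sqrt(3)/3.

-sqrt(3)/3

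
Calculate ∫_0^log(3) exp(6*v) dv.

364/3

Let u = exp(v), so du = exp(v) dv. When v = 0, u = 1; when v = log(3), u = 3.
The integral becomes ∫ u**5 du from 1 to 3, with antiderivative u**6/6.
Back in v: F(v) = exp(6*v)/6.
Then F(log(3)) - F(0) = (243/2) - (1/6) = 364/3.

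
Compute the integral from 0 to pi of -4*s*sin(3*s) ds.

Integrate by parts once (u = s, dv = -4*sin(3*s) ds).
An antiderivative is F(s) = 4*s*cos(3*s)/3 - 4*sin(3*s)/9.
Then F(pi) - F(0) = (-4*pi/3) - (0) = -4*pi/3.

-4*pi/3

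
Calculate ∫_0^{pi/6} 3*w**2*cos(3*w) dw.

-2/9 + pi**2/36

Integrate by parts twice (u = w^2, dv = 3*cos(3*w) dw).
An antiderivative is F(w) = w**2*sin(3*w) + 2*w*cos(3*w)/3 - 2*sin(3*w)/9.
Then F(pi/6) - F(0) = (-2/9 + pi**2/36) - (0) = -2/9 + pi**2/36.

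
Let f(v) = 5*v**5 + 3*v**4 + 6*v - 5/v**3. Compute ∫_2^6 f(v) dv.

By the power rule, an antiderivative is F(v) = 5*v**6/6 + 3*v**5/5 + 3*v**2 + 5/(2*v**2).
Then F(6) - F(2) = (15715321/360) - (10219/120) = 1960583/45.

1960583/45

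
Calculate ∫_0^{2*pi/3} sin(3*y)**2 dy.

Use the identity sin^2(3*y) = (1 - cos(6*y))/2.
An antiderivative is F(y) = y/2 - sin(6*y)/12.
Then F(2*pi/3) - F(0) = (pi/3) - (0) = pi/3.

pi/3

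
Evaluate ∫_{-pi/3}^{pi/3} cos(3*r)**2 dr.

Use the identity cos^2(3*r) = (1 + cos(6*r))/2.
An antiderivative is F(r) = r/2 + sin(6*r)/12.
Then F(pi/3) - F(-pi/3) = (pi/6) - (-pi/6) = pi/3.

pi/3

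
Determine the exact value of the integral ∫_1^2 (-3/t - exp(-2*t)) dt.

(-6*exp(4)*log(2) - exp(2) + 1)*exp(-4)/2

An antiderivative is F(t) = -3*log(t) + exp(-2*t)/2.
Then F(2) - F(1) = (-3*log(2) + exp(-4)/2) - (exp(-2)/2) = (-6*exp(4)*log(2) - exp(2) + 1)*exp(-4)/2.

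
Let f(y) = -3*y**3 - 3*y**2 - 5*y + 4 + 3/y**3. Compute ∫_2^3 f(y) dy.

-1825/24

By the power rule, an antiderivative is F(y) = -3*y**4/4 - y**3 - 5*y**2/2 + 4*y - 3/(2*y**2).
Then F(3) - F(2) = (-1181/12) - (-179/8) = -1825/24.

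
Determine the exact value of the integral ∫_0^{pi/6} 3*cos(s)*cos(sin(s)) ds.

3*sin(1/2)

Let u = sin(s), so du = cos(s) ds. When s = 0, u = 0; when s = pi/6, u = 1/2.
The integral becomes 3·∫ cos(u) du from 0 to 1/2, with antiderivative 3*sin(u).
Back in s: F(s) = 3*sin(sin(s)).
Then F(pi/6) - F(0) = (3*sin(1/2)) - (0) = 3*sin(1/2).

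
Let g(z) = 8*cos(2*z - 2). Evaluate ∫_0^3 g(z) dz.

4*sin(4) + 4*sin(2)

Let u = 2*z - 2, so du = 2 dz. When z = 0, u = -2; when z = 3, u = 4.
The integral becomes 4·∫ cos(u) du from -2 to 4, with antiderivative 4*sin(u).
Back in z: F(z) = 4*sin(2*z - 2).
Then F(3) - F(0) = (4*sin(4)) - (-4*sin(2)) = 4*sin(4) + 4*sin(2).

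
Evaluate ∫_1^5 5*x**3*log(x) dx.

Integrate by parts once (u = ln x, dv = 5*x**3 dx).
An antiderivative is F(x) = 5*x**4*(4*log(x) - 1)/16.
Then F(5) - F(1) = (-3125/16 + 3125*log(5)/4) - (-5/16) = -195 + 3125*log(5)/4.

-195 + 3125*log(5)/4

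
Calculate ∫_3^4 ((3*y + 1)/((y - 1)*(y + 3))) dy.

Factor the denominator: y**2 + 2*y - 3 = (y + 3)(y - 1).
Partial fractions: (3*y + 1)/((y - 1)*(y + 3)) = 2/(y + 3) + 1/(y - 1).
An antiderivative is F(y) = log(y - 1) + 2*log(y + 3).
Then F(4) - F(3) = (log(3) + 2*log(7)) - (log(72)) = log(49/24).

log(49/24)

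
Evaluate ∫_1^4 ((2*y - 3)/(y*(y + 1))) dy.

Factor the denominator: y**2 + y = (y + 1)y.
Partial fractions: (2*y - 3)/(y*(y + 1)) = 5/(y + 1) - 3/y.
An antiderivative is F(y) = -3*log(y) + 5*log(y + 1).
Then F(4) - F(1) = (-6*log(2) + 5*log(5)) - (log(32)) = -11*log(2) + 5*log(5).

-11*log(2) + 5*log(5)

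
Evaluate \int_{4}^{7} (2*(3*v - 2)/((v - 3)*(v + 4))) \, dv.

Factor the denominator: v**2 + v - 12 = (v + 4)(v - 3).
Partial fractions: 2*(3*v - 2)/((v - 3)*(v + 4)) = 4/(v + 4) + 2/(v - 3).
An antiderivative is F(v) = 2*log(v - 3) + 4*log(v + 4).
Then F(7) - F(4) = (4*log(2) + 4*log(11)) - (12*log(2)) = -8*log(2) + 4*log(11).

-8*log(2) + 4*log(11)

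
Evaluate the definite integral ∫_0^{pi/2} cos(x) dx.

1

An antiderivative is F(x) = sin(x).
Then F(pi/2) - F(0) = (1) - (0) = 1.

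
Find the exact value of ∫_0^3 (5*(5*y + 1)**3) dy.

65535/4

Let u = 5*y + 1, so du = 5 dy. When y = 0, u = 1; when y = 3, u = 16.
The integral becomes ∫ u**3 du from 1 to 16, with antiderivative u**4/4.
Back in y: F(y) = (5*y + 1)**4/4.
Then F(3) - F(0) = (16384) - (1/4) = 65535/4.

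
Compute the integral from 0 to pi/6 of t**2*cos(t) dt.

-1 + pi**2/72 + sqrt(3)*pi/6

Integrate by parts twice (u = t^2, dv = cos(t) dt).
An antiderivative is F(t) = t**2*sin(t) + 2*t*cos(t) - 2*sin(t).
Then F(pi/6) - F(0) = (-1 + pi**2/72 + sqrt(3)*pi/6) - (0) = -1 + pi**2/72 + sqrt(3)*pi/6.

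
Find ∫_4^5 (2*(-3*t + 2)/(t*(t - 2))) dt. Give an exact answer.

-4*log(3) - 2*log(5) + 8*log(2)

Factor the denominator: t**2 - 2*t = t(t - 2).
Partial fractions: 2*(-3*t + 2)/(t*(t - 2)) = -2/t - 4/(t - 2).
An antiderivative is F(t) = -2*log(t) - 4*log(t - 2).
Then F(5) - F(4) = (-4*log(3) - 2*log(5)) - (-8*log(2)) = -4*log(3) - 2*log(5) + 8*log(2).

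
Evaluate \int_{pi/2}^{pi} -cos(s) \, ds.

1

An antiderivative is F(s) = -sin(s).
Then F(pi) - F(pi/2) = (0) - (-1) = 1.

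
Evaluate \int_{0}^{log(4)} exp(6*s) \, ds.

Let u = exp(s), so du = exp(s) ds. When s = 0, u = 1; when s = log(4), u = 4.
The integral becomes ∫ u**5 du from 1 to 4, with antiderivative u**6/6.
Back in s: F(s) = exp(6*s)/6.
Then F(log(4)) - F(0) = (2048/3) - (1/6) = 1365/2.

1365/2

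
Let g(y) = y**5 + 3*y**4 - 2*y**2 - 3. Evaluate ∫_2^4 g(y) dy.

18358/15

By the power rule, an antiderivative is F(y) = y**6/6 + 3*y**5/5 - 2*y**3/3 - 3*y.
Then F(4) - F(2) = (6212/5) - (278/15) = 18358/15.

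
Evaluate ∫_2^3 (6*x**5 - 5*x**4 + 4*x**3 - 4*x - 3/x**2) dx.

1017/2

By the power rule, an antiderivative is F(x) = x**6 - x**5 + x**4 - 2*x**2 + 3/x.
Then F(3) - F(2) = (550) - (83/2) = 1017/2.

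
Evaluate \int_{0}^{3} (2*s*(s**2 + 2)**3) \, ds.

Let u = s**2 + 2, so du = 2*s ds. When s = 0, u = 2; when s = 3, u = 11.
The integral becomes ∫ u**3 du from 2 to 11, with antiderivative u**4/4.
Back in s: F(s) = (s**2 + 2)**4/4.
Then F(3) - F(0) = (14641/4) - (4) = 14625/4.

14625/4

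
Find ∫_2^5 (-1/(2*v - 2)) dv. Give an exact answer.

-log(2)

An antiderivative is F(v) = -log(2*v - 2)/2.
Then F(5) - F(2) = (-3*log(2)/2) - (-log(2)/2) = -log(2).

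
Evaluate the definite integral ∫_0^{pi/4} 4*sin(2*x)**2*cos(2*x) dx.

Let u = sin(2*x), so du = 2*cos(2*x) dx. When x = 0, u = 0; when x = pi/4, u = 1.
The integral becomes 2·∫ u**2 du from 0 to 1, with antiderivative 2*u**3/3.
Back in x: F(x) = 2*sin(2*x)**3/3.
Then F(pi/4) - F(0) = (2/3) - (0) = 2/3.

2/3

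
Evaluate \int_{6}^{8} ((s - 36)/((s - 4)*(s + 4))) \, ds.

-5*log(5) + log(2) + 5*log(3)

Factor the denominator: s**2 - 16 = (s + 4)(s - 4).
Partial fractions: (s - 36)/((s - 4)*(s + 4)) = 5/(s + 4) - 4/(s - 4).
An antiderivative is F(s) = -4*log(s - 4) + 5*log(s + 4).
Then F(8) - F(6) = (2*log(2) + 5*log(3)) - (log(2) + 5*log(5)) = -5*log(5) + log(2) + 5*log(3).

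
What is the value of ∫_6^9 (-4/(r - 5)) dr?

-8*log(2)

An antiderivative is F(r) = -4*log(r - 5).
Then F(9) - F(6) = (-8*log(2)) - (0) = -8*log(2).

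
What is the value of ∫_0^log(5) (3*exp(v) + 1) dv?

log(5) + 12

An antiderivative is F(v) = v + 3*exp(v).
Then F(log(5)) - F(0) = (log(5) + 15) - (3) = log(5) + 12.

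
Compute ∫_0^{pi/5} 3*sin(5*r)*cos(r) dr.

5*sqrt(5)/32 + 25/32

Use the identity sin(5*r)cos(r) = [sin(6*r) + sin(4*r)]/2.
An antiderivative is F(r) = -3*cos(4*r)/8 - cos(6*r)/4.
Then F(pi/5) - F(0) = (5/32 + 5*sqrt(5)/32) - (-5/8) = 5*sqrt(5)/32 + 25/32.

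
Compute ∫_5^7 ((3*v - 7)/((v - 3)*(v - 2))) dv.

log(20/3)

Factor the denominator: v**2 - 5*v + 6 = (v - 2)(v - 3).
Partial fractions: (3*v - 7)/((v - 3)*(v - 2)) = 1/(v - 2) + 2/(v - 3).
An antiderivative is F(v) = 2*log(v - 3) + log(v - 2).
Then F(7) - F(5) = (log(80)) - (log(12)) = log(20/3).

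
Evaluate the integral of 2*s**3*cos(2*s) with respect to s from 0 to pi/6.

-sqrt(3)*pi/8 + sqrt(3)*pi**3/432 + pi**2/48 + 3/8

Integrate by parts 3 times (u = s^3, dv = 2*cos(2*s) ds).
An antiderivative is F(s) = s**3*sin(2*s) + 3*s**2*cos(2*s)/2 - 3*s*sin(2*s)/2 - 3*cos(2*s)/4.
Then F(pi/6) - F(0) = (-sqrt(3)*pi/8 - 3/8 + sqrt(3)*pi**3/432 + pi**2/48) - (-3/4) = -sqrt(3)*pi/8 + sqrt(3)*pi**3/432 + pi**2/48 + 3/8.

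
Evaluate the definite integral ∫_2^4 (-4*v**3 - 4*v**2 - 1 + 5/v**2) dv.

-3785/12

By the power rule, an antiderivative is F(v) = -v**4 - 4*v**3/3 - v - 5/v.
Then F(4) - F(2) = (-4159/12) - (-187/6) = -3785/12.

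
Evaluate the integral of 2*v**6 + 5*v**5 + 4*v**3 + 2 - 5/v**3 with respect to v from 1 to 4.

By the power rule, an antiderivative is F(v) = 2*v**7/7 + 5*v**6/6 + v**4 + 2*v + 5/(2*v**2).
Then F(4) - F(1) = (5617001/672) - (139/21) = 1870851/224.

1870851/224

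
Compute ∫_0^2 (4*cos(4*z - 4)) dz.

2*sin(4)

Let u = 4*z - 4, so du = 4 dz. When z = 0, u = -4; when z = 2, u = 4.
The integral becomes ∫ cos(u) du from -4 to 4, with antiderivative sin(u).
Back in z: F(z) = sin(4*z - 4).
Then F(2) - F(0) = (sin(4)) - (-sin(4)) = 2*sin(4).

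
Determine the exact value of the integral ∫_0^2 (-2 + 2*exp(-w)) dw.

An antiderivative is F(w) = -2*w - 2*exp(-w).
Then F(2) - F(0) = (-4 - 2*exp(-2)) - (-2) = -2 - 2*exp(-2).

-2 - 2*exp(-2)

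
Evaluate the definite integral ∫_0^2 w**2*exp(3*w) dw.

Integrate by parts twice (u = w^2, dv = exp(3*w) dw).
An antiderivative is F(w) = (9*w**2 - 6*w + 2)*exp(3*w)/27.
Then F(2) - F(0) = (26*exp(6)/27) - (2/27) = -2/27 + 26*exp(6)/27.

-2/27 + 26*exp(6)/27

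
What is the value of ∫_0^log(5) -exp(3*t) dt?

An antiderivative is F(t) = -exp(3*t)/3.
Then F(log(5)) - F(0) = (-125/3) - (-1/3) = -124/3.

-124/3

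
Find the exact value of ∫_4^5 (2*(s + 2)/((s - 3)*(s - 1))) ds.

log(27/2)

Factor the denominator: s**2 - 4*s + 3 = (s - 1)(s - 3).
Partial fractions: 2*(s + 2)/((s - 3)*(s - 1)) = -3/(s - 1) + 5/(s - 3).
An antiderivative is F(s) = 5*log(s - 3) - 3*log(s - 1).
Then F(5) - F(4) = (-log(2)) - (-log(27)) = log(27/2).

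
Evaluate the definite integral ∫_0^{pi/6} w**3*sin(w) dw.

-3 - sqrt(3)*pi**3/432 + pi**2/24 + sqrt(3)*pi/2

Integrate by parts 3 times (u = w^3, dv = sin(w) dw).
An antiderivative is F(w) = -w**3*cos(w) + 3*w**2*sin(w) + 6*w*cos(w) - 6*sin(w).
Then F(pi/6) - F(0) = (-3 - sqrt(3)*pi**3/432 + pi**2/24 + sqrt(3)*pi/2) - (0) = -3 - sqrt(3)*pi**3/432 + pi**2/24 + sqrt(3)*pi/2.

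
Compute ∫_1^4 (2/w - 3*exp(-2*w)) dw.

-3*exp(-2)/2 + 3*exp(-8)/2 + 4*log(2)

An antiderivative is F(w) = 2*log(w) + 3*exp(-2*w)/2.
Then F(4) - F(1) = (3*exp(-8)/2 + 4*log(2)) - (3*exp(-2)/2) = -3*exp(-2)/2 + 3*exp(-8)/2 + 4*log(2).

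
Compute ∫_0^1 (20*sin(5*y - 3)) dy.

Let u = 5*y - 3, so du = 5 dy. When y = 0, u = -3; when y = 1, u = 2.
The integral becomes 4·∫ sin(u) du from -3 to 2, with antiderivative -4*cos(u).
Back in y: F(y) = -4*cos(5*y - 3).
Then F(1) - F(0) = (-4*cos(2)) - (-4*cos(3)) = 4*cos(3) - 4*cos(2).

4*cos(3) - 4*cos(2)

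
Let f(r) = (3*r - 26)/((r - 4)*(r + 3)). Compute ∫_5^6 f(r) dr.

-17*log(2) + 10*log(3)

Factor the denominator: r**2 - r - 12 = (r + 3)(r - 4).
Partial fractions: (3*r - 26)/((r - 4)*(r + 3)) = 5/(r + 3) - 2/(r - 4).
An antiderivative is F(r) = -2*log(r - 4) + 5*log(r + 3).
Then F(6) - F(5) = (-2*log(2) + 10*log(3)) - (15*log(2)) = -17*log(2) + 10*log(3).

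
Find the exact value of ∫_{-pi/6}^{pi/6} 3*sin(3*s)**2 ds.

Use the identity sin^2(3*s) = (1 - cos(6*s))/2.
An antiderivative is F(s) = 3*s/2 - sin(6*s)/4.
Then F(pi/6) - F(-pi/6) = (pi/4) - (-pi/4) = pi/2.

pi/2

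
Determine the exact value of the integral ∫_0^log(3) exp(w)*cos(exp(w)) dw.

-sin(1) + sin(3)

Let u = exp(w), so du = exp(w) dw. When w = 0, u = 1; when w = log(3), u = 3.
The integral becomes ∫ cos(u) du from 1 to 3, with antiderivative sin(u).
Back in w: F(w) = sin(exp(w)).
Then F(log(3)) - F(0) = (sin(3)) - (sin(1)) = -sin(1) + sin(3).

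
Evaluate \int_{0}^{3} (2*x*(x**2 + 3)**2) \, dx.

Let u = x**2 + 3, so du = 2*x dx. When x = 0, u = 3; when x = 3, u = 12.
The integral becomes ∫ u**2 du from 3 to 12, with antiderivative u**3/3.
Back in x: F(x) = (x**2 + 3)**3/3.
Then F(3) - F(0) = (576) - (9) = 567.

567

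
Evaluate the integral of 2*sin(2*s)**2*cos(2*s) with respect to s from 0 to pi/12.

Let u = sin(2*s), so du = 2*cos(2*s) ds. When s = 0, u = 0; when s = pi/12, u = 1/2.
The integral becomes ∫ u**2 du from 0 to 1/2, with antiderivative u**3/3.
Back in s: F(s) = sin(2*s)**3/3.
Then F(pi/12) - F(0) = (1/24) - (0) = 1/24.

1/24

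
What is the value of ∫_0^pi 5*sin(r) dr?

10

An antiderivative is F(r) = -5*cos(r).
Then F(pi) - F(0) = (5) - (-5) = 10.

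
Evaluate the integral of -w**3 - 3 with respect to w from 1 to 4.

By the power rule, an antiderivative is F(w) = -w**4/4 - 3*w.
Then F(4) - F(1) = (-76) - (-13/4) = -291/4.

-291/4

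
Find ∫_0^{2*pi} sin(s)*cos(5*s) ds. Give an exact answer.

0

Use the identity sin(s)cos(5*s) = [sin(6*s) + sin(-4*s)]/2.
An antiderivative is F(s) = cos(4*s)/8 - cos(6*s)/12.
Then F(2*pi) - F(0) = (1/24) - (1/24) = 0.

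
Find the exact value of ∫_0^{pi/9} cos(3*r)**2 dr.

Use the identity cos^2(3*r) = (1 + cos(6*r))/2.
An antiderivative is F(r) = r/2 + sin(6*r)/12.
Then F(pi/9) - F(0) = (sqrt(3)/24 + pi/18) - (0) = sqrt(3)/24 + pi/18.

sqrt(3)/24 + pi/18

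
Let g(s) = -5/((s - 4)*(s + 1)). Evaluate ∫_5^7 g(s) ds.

Factor the denominator: s**2 - 3*s - 4 = (s + 1)(s - 4).
Partial fractions: -5/((s - 4)*(s + 1)) = 1/(s + 1) - 1/(s - 4).
An antiderivative is F(s) = -log(s - 4) + log(s + 1).
Then F(7) - F(5) = (log(8/3)) - (log(6)) = log(4/9).

log(4/9)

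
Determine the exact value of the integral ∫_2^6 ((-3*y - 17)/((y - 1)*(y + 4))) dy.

-3*log(5) - log(3)

Factor the denominator: y**2 + 3*y - 4 = (y + 4)(y - 1).
Partial fractions: (-3*y - 17)/((y - 1)*(y + 4)) = 1/(y + 4) - 4/(y - 1).
An antiderivative is F(y) = -4*log(y - 1) + log(y + 4).
Then F(6) - F(2) = (-3*log(5) + log(2)) - (log(6)) = -3*log(5) - log(3).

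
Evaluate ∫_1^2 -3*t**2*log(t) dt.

7/3 - 8*log(2)

Integrate by parts once (u = ln t, dv = -3*t**2 dt).
An antiderivative is F(t) = -t**3*(3*log(t) - 1)/3.
Then F(2) - F(1) = (8/3 - 8*log(2)) - (1/3) = 7/3 - 8*log(2).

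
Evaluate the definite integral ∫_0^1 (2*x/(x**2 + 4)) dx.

Let u = x**2 + 4, so du = 2*x dx. When x = 0, u = 4; when x = 1, u = 5.
The integral becomes ∫ 1/u du from 4 to 5, with antiderivative log(u).
Back in x: F(x) = log(x**2 + 4).
Then F(1) - F(0) = (log(5)) - (log(4)) = log(5/4).

log(5/4)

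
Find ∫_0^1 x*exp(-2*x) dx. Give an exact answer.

Integrate by parts once (u = x, dv = exp(-2*x) dx).
An antiderivative is F(x) = (-2*x - 1)*exp(-2*x)/4.
Then F(1) - F(0) = (-3*exp(-2)/4) - (-1/4) = (-3 + exp(2))*exp(-2)/4.

(-3 + exp(2))*exp(-2)/4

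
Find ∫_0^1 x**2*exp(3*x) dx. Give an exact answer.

Integrate by parts twice (u = x^2, dv = exp(3*x) dx).
An antiderivative is F(x) = (9*x**2 - 6*x + 2)*exp(3*x)/27.
Then F(1) - F(0) = (5*exp(3)/27) - (2/27) = -2/27 + 5*exp(3)/27.

-2/27 + 5*exp(3)/27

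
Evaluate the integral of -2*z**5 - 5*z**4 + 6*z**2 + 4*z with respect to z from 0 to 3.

By the power rule, an antiderivative is F(z) = -z**6/3 - z**5 + 2*z**3 + 2*z**2.
Then F(3) - F(0) = (-414) - (0) = -414.

-414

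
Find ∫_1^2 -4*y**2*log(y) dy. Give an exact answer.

28/9 - 32*log(2)/3

Integrate by parts once (u = ln y, dv = -4*y**2 dy).
An antiderivative is F(y) = -4*y**3*(3*log(y) - 1)/9.
Then F(2) - F(1) = (32/9 - 32*log(2)/3) - (4/9) = 28/9 - 32*log(2)/3.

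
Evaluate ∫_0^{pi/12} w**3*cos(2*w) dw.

-3*sqrt(3)/16 - pi/32 + pi**3/6912 + sqrt(3)*pi**2/384 + 3/8

Integrate by parts 3 times (u = w^3, dv = cos(2*w) dw).
An antiderivative is F(w) = w**3*sin(2*w)/2 + 3*w**2*cos(2*w)/4 - 3*w*sin(2*w)/4 - 3*cos(2*w)/8.
Then F(pi/12) - F(0) = (-3*sqrt(3)/16 - pi/32 + pi**3/6912 + sqrt(3)*pi**2/384) - (-3/8) = -3*sqrt(3)/16 - pi/32 + pi**3/6912 + sqrt(3)*pi**2/384 + 3/8.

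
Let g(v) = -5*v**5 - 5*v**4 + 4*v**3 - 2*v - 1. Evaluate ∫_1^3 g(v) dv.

By the power rule, an antiderivative is F(v) = -5*v**6/6 - v**5 + v**4 - v**2 - v.
Then F(3) - F(1) = (-1563/2) - (-17/6) = -2336/3.

-2336/3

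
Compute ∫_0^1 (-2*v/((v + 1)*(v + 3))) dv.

Factor the denominator: v**2 + 4*v + 3 = (v + 3)(v + 1).
Partial fractions: -2*v/((v + 1)*(v + 3)) = -3/(v + 3) + 1/(v + 1).
An antiderivative is F(v) = log(v + 1) - 3*log(v + 3).
Then F(1) - F(0) = (-log(32)) - (-log(27)) = log(27/32).

log(27/32)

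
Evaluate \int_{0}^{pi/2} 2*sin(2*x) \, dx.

An antiderivative is F(x) = -cos(2*x).
Then F(pi/2) - F(0) = (1) - (-1) = 2.

2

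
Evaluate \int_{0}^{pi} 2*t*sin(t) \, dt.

Integrate by parts once (u = t, dv = 2*sin(t) dt).
An antiderivative is F(t) = -2*t*cos(t) + 2*sin(t).
Then F(pi) - F(0) = (2*pi) - (0) = 2*pi.

2*pi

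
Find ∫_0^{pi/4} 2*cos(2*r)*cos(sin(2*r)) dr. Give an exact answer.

Let u = sin(2*r), so du = 2*cos(2*r) dr. When r = 0, u = 0; when r = pi/4, u = 1.
The integral becomes ∫ cos(u) du from 0 to 1, with antiderivative sin(u).
Back in r: F(r) = sin(sin(2*r)).
Then F(pi/4) - F(0) = (sin(1)) - (0) = sin(1).

sin(1)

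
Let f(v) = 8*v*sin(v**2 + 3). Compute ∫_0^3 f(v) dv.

Let u = v**2 + 3, so du = 2*v dv. When v = 0, u = 3; when v = 3, u = 12.
The integral becomes 4·∫ sin(u) du from 3 to 12, with antiderivative -4*cos(u).
Back in v: F(v) = -4*cos(v**2 + 3).
Then F(3) - F(0) = (-4*cos(12)) - (-4*cos(3)) = 4*cos(3) - 4*cos(12).

4*cos(3) - 4*cos(12)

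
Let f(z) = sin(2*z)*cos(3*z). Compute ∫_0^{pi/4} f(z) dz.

Use the identity sin(2*z)cos(3*z) = [sin(5*z) + sin(-z)]/2.
An antiderivative is F(z) = cos(z)/2 - cos(5*z)/10.
Then F(pi/4) - F(0) = (3*sqrt(2)/10) - (2/5) = -2/5 + 3*sqrt(2)/10.

-2/5 + 3*sqrt(2)/10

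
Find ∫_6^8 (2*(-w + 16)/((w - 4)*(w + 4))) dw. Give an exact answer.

-5*log(3) - 2*log(2) + 5*log(5)

Factor the denominator: w**2 - 16 = (w + 4)(w - 4).
Partial fractions: 2*(-w + 16)/((w - 4)*(w + 4)) = -5/(w + 4) + 3/(w - 4).
An antiderivative is F(w) = 3*log(w - 4) - 5*log(w + 4).
Then F(8) - F(6) = (-5*log(3) - 4*log(2)) - (-5*log(5) - 2*log(2)) = -5*log(3) - 2*log(2) + 5*log(5).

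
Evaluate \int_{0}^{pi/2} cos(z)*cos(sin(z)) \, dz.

Let u = sin(z), so du = cos(z) dz. When z = 0, u = 0; when z = pi/2, u = 1.
The integral becomes ∫ cos(u) du from 0 to 1, with antiderivative sin(u).
Back in z: F(z) = sin(sin(z)).
Then F(pi/2) - F(0) = (sin(1)) - (0) = sin(1).

sin(1)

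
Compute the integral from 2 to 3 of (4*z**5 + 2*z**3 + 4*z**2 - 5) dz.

By the power rule, an antiderivative is F(z) = 2*z**6/3 + z**4/2 + 4*z**3/3 - 5*z.
Then F(3) - F(2) = (1095/2) - (154/3) = 2977/6.

2977/6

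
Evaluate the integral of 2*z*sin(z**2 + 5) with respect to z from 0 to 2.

Let u = z**2 + 5, so du = 2*z dz. When z = 0, u = 5; when z = 2, u = 9.
The integral becomes ∫ sin(u) du from 5 to 9, with antiderivative -cos(u).
Back in z: F(z) = -cos(z**2 + 5).
Then F(2) - F(0) = (-cos(9)) - (-cos(5)) = cos(5) - cos(9).

cos(5) - cos(9)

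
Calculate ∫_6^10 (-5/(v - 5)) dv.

-5*log(5)

An antiderivative is F(v) = -5*log(v - 5).
Then F(10) - F(6) = (-5*log(5)) - (0) = -5*log(5).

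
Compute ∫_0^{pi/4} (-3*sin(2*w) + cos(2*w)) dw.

An antiderivative is F(w) = sin(2*w)/2 + 3*cos(2*w)/2.
Then F(pi/4) - F(0) = (1/2) - (3/2) = -1.

-1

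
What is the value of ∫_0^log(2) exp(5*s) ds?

31/5

Let u = exp(s), so du = exp(s) ds. When s = 0, u = 1; when s = log(2), u = 2.
The integral becomes ∫ u**4 du from 1 to 2, with antiderivative u**5/5.
Back in s: F(s) = exp(5*s)/5.
Then F(log(2)) - F(0) = (32/5) - (1/5) = 31/5.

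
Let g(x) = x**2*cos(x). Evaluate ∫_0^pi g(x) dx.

-2*pi

Integrate by parts twice (u = x^2, dv = cos(x) dx).
An antiderivative is F(x) = x**2*sin(x) + 2*x*cos(x) - 2*sin(x).
Then F(pi) - F(0) = (-2*pi) - (0) = -2*pi.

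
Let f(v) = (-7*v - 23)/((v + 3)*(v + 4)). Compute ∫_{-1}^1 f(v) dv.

-5*log(5) - 2*log(2) + 5*log(3)

Factor the denominator: v**2 + 7*v + 12 = (v + 4)(v + 3).
Partial fractions: (-7*v - 23)/((v + 3)*(v + 4)) = -5/(v + 4) - 2/(v + 3).
An antiderivative is F(v) = -2*log(v + 3) - 5*log(v + 4).
Then F(1) - F(-1) = (-5*log(5) - 4*log(2)) - (-5*log(3) - 2*log(2)) = -5*log(5) - 2*log(2) + 5*log(3).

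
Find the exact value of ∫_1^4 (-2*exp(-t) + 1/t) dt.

(-2*exp(3) + 2 + log(4**exp(4)))*exp(-4)

An antiderivative is F(t) = log(t) + 2*exp(-t).
Then F(4) - F(1) = ((2 + log(4**exp(4)))*exp(-4)) - (2*exp(-1)) = (-2*exp(3) + 2 + log(4**exp(4)))*exp(-4).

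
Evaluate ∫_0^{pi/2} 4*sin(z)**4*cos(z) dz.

4/5

Let u = sin(z), so du = cos(z) dz. When z = 0, u = 0; when z = pi/2, u = 1.
The integral becomes 4·∫ u**4 du from 0 to 1, with antiderivative 4*u**5/5.
Back in z: F(z) = 4*sin(z)**5/5.
Then F(pi/2) - F(0) = (4/5) - (0) = 4/5.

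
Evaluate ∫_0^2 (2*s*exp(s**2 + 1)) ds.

Let u = s**2 + 1, so du = 2*s ds. When s = 0, u = 1; when s = 2, u = 5.
The integral becomes ∫ exp(u) du from 1 to 5, with antiderivative exp(u).
Back in s: F(s) = exp(s**2 + 1).
Then F(2) - F(0) = (exp(5)) - (exp(1)) = -exp(1) + exp(5).

-exp(1) + exp(5)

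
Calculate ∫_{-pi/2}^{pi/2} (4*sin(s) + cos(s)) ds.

An antiderivative is F(s) = sin(s) - 4*cos(s).
Then F(pi/2) - F(-pi/2) = (1) - (-1) = 2.

2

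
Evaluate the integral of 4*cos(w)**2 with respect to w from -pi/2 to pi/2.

Use the identity cos^2(w) = (1 + cos(2*w))/2.
An antiderivative is F(w) = 2*w + sin(2*w).
Then F(pi/2) - F(-pi/2) = (pi) - (-pi) = 2*pi.

2*pi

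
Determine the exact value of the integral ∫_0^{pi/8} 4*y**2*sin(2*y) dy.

Integrate by parts twice (u = y^2, dv = 4*sin(2*y) dy).
An antiderivative is F(y) = -2*y**2*cos(2*y) + 2*y*sin(2*y) + cos(2*y).
Then F(pi/8) - F(0) = (sqrt(2)*(-pi**2 + 8*pi + 32)/64) - (1) = -1 - sqrt(2)*pi**2/64 + sqrt(2)*pi/8 + sqrt(2)/2.

-1 - sqrt(2)*pi**2/64 + sqrt(2)*pi/8 + sqrt(2)/2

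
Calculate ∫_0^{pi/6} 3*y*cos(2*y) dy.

Integrate by parts once (u = y, dv = 3*cos(2*y) dy).
An antiderivative is F(y) = 3*y*sin(2*y)/2 + 3*cos(2*y)/4.
Then F(pi/6) - F(0) = (3/8 + sqrt(3)*pi/8) - (3/4) = -3/8 + sqrt(3)*pi/8.

-3/8 + sqrt(3)*pi/8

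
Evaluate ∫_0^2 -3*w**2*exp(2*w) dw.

3/4 - 15*exp(4)/4

Integrate by parts twice (u = w^2, dv = -3*exp(2*w) dw).
An antiderivative is F(w) = (-6*w**2 + 6*w - 3)*exp(2*w)/4.
Then F(2) - F(0) = (-15*exp(4)/4) - (-3/4) = 3/4 - 15*exp(4)/4.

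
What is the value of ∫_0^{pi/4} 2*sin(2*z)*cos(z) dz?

4/3 - sqrt(2)/3

Use the identity sin(2*z)cos(z) = [sin(3*z) + sin(z)]/2.
An antiderivative is F(z) = -cos(z) - cos(3*z)/3.
Then F(pi/4) - F(0) = (-sqrt(2)/3) - (-4/3) = 4/3 - sqrt(2)/3.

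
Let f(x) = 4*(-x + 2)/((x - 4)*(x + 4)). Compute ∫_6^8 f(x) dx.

-3*log(3) - 4*log(2) + 3*log(5)

Factor the denominator: x**2 - 16 = (x + 4)(x - 4).
Partial fractions: 4*(-x + 2)/((x - 4)*(x + 4)) = -3/(x + 4) - 1/(x - 4).
An antiderivative is F(x) = -log(x - 4) - 3*log(x + 4).
Then F(8) - F(6) = (-8*log(2) - 3*log(3)) - (-3*log(5) - 4*log(2)) = -3*log(3) - 4*log(2) + 3*log(5).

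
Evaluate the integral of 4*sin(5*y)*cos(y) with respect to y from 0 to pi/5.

Use the identity sin(5*y)cos(y) = [sin(6*y) + sin(4*y)]/2.
An antiderivative is F(y) = -cos(4*y)/2 - cos(6*y)/3.
Then F(pi/5) - F(0) = (5/24 + 5*sqrt(5)/24) - (-5/6) = 5*sqrt(5)/24 + 25/24.

5*sqrt(5)/24 + 25/24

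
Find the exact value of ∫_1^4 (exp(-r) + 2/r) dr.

An antiderivative is F(r) = 2*log(r) - exp(-r).
Then F(4) - F(1) = (-exp(-4) + 4*log(2)) - (-exp(-1)) = -exp(-4) + exp(-1) + 4*log(2).

-exp(-4) + exp(-1) + 4*log(2)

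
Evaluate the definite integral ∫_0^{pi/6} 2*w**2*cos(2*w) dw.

Integrate by parts twice (u = w^2, dv = 2*cos(2*w) dw).
An antiderivative is F(w) = w**2*sin(2*w) + w*cos(2*w) - sin(2*w)/2.
Then F(pi/6) - F(0) = (-sqrt(3)/4 + sqrt(3)*pi**2/72 + pi/12) - (0) = -sqrt(3)/4 + sqrt(3)*pi**2/72 + pi/12.

-sqrt(3)/4 + sqrt(3)*pi**2/72 + pi/12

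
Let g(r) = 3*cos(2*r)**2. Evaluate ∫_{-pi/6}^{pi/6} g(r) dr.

Use the identity cos^2(2*r) = (1 + cos(4*r))/2.
An antiderivative is F(r) = 3*r/2 + 3*sin(4*r)/8.
Then F(pi/6) - F(-pi/6) = (3*sqrt(3)/16 + pi/4) - (-pi/4 - 3*sqrt(3)/16) = 3*sqrt(3)/8 + pi/2.

3*sqrt(3)/8 + pi/2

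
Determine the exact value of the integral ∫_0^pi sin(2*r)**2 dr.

pi/2

Use the identity sin^2(2*r) = (1 - cos(4*r))/2.
An antiderivative is F(r) = r/2 - sin(4*r)/8.
Then F(pi) - F(0) = (pi/2) - (0) = pi/2.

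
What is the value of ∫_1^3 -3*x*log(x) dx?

Integrate by parts once (u = ln x, dv = -3*x dx).
An antiderivative is F(x) = -3*x**2*(2*log(x) - 1)/4.
Then F(3) - F(1) = (27/4 - 27*log(3)/2) - (3/4) = 6 - 27*log(3)/2.

6 - 27*log(3)/2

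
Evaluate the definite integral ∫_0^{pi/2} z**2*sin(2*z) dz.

-1/2 + pi**2/8

Integrate by parts twice (u = z^2, dv = sin(2*z) dz).
An antiderivative is F(z) = -z**2*cos(2*z)/2 + z*sin(2*z)/2 + cos(2*z)/4.
Then F(pi/2) - F(0) = (-1/4 + pi**2/8) - (1/4) = -1/2 + pi**2/8.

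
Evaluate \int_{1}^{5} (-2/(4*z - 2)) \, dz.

-log(3)

An antiderivative is F(z) = -log(4*z - 2)/2.
Then F(5) - F(1) = (-log(18)/2) - (-log(2)/2) = -log(3).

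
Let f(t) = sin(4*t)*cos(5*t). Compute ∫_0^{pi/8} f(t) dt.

Use the identity sin(4*t)cos(5*t) = [sin(9*t) + sin(-t)]/2.
An antiderivative is F(t) = cos(t)/2 - cos(9*t)/18.
Then F(pi/8) - F(0) = (5*sqrt(sqrt(2) + 2)/18) - (4/9) = -4/9 + 5*sqrt(sqrt(2) + 2)/18.

-4/9 + 5*sqrt(sqrt(2) + 2)/18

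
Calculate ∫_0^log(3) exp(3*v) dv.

26/3

Let u = exp(v), so du = exp(v) dv. When v = 0, u = 1; when v = log(3), u = 3.
The integral becomes ∫ u**2 du from 1 to 3, with antiderivative u**3/3.
Back in v: F(v) = exp(3*v)/3.
Then F(log(3)) - F(0) = (9) - (1/3) = 26/3.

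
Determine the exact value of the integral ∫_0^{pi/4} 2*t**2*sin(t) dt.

-4 - sqrt(2)*pi**2/16 + sqrt(2)*pi/2 + 2*sqrt(2)

Integrate by parts twice (u = t^2, dv = 2*sin(t) dt).
An antiderivative is F(t) = -2*t**2*cos(t) + 4*t*sin(t) + 4*cos(t).
Then F(pi/4) - F(0) = (sqrt(2)*(-pi**2 + 8*pi + 32)/16) - (4) = -4 - sqrt(2)*pi**2/16 + sqrt(2)*pi/2 + 2*sqrt(2).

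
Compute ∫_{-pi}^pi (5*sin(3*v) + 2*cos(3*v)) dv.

0

An antiderivative is F(v) = 2*sin(3*v)/3 - 5*cos(3*v)/3.
Then F(pi) - F(-pi) = (5/3) - (5/3) = 0.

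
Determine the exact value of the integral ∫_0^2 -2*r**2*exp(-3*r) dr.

Integrate by parts twice (u = r^2, dv = -2*exp(-3*r) dr).
An antiderivative is F(r) = (18*r**2 + 12*r + 4)*exp(-3*r)/27.
Then F(2) - F(0) = (100*exp(-6)/27) - (4/27) = -4/27 + 100*exp(-6)/27.

-4/27 + 100*exp(-6)/27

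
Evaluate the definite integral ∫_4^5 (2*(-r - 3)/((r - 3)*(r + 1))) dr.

log(3/20)

Factor the denominator: r**2 - 2*r - 3 = (r + 1)(r - 3).
Partial fractions: 2*(-r - 3)/((r - 3)*(r + 1)) = 1/(r + 1) - 3/(r - 3).
An antiderivative is F(r) = -3*log(r - 3) + log(r + 1).
Then F(5) - F(4) = (log(3/4)) - (log(5)) = log(3/20).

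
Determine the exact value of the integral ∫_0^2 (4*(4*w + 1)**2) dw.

728/3

Let u = 4*w + 1, so du = 4 dw. When w = 0, u = 1; when w = 2, u = 9.
The integral becomes ∫ u**2 du from 1 to 9, with antiderivative u**3/3.
Back in w: F(w) = (4*w + 1)**3/3.
Then F(2) - F(0) = (243) - (1/3) = 728/3.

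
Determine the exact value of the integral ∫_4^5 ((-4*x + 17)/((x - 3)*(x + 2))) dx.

Factor the denominator: x**2 - x - 6 = (x + 2)(x - 3).
Partial fractions: (-4*x + 17)/((x - 3)*(x + 2)) = -5/(x + 2) + 1/(x - 3).
An antiderivative is F(x) = log(x - 3) - 5*log(x + 2).
Then F(5) - F(4) = (-5*log(7) + log(2)) - (-5*log(3) - 5*log(2)) = -5*log(7) + 6*log(2) + 5*log(3).

-5*log(7) + 6*log(2) + 5*log(3)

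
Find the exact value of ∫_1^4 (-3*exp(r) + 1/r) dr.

-3*exp(4) + log(4) + 3*exp(1)

An antiderivative is F(r) = -3*exp(r) + log(r).
Then F(4) - F(1) = (-3*exp(4) + log(4)) - (-3*exp(1)) = -3*exp(4) + log(4) + 3*exp(1).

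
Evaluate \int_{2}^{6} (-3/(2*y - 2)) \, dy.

-3*log(5)/2

An antiderivative is F(y) = -3*log(2*y - 2)/2.
Then F(6) - F(2) = (-3*log(10)/2) - (-3*log(2)/2) = -3*log(5)/2.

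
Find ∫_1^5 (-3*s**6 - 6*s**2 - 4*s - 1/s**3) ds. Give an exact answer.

By the power rule, an antiderivative is F(s) = -3*s**7/7 - 2*s**3 - 2*s**2 + 1/(2*s**2).
Then F(5) - F(1) = (-11823743/350) - (-55/14) = -5911184/175.

-5911184/175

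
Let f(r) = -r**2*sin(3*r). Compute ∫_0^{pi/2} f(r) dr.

Integrate by parts twice (u = r^2, dv = -sin(3*r) dr).
An antiderivative is F(r) = r**2*cos(3*r)/3 - 2*r*sin(3*r)/9 - 2*cos(3*r)/27.
Then F(pi/2) - F(0) = (pi/9) - (-2/27) = 2/27 + pi/9.

2/27 + pi/9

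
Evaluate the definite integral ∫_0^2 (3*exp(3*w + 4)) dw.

-exp(4) + exp(10)

Let u = 3*w + 4, so du = 3 dw. When w = 0, u = 4; when w = 2, u = 10.
The integral becomes ∫ exp(u) du from 4 to 10, with antiderivative exp(u).
Back in w: F(w) = exp(3*w + 4).
Then F(2) - F(0) = (exp(10)) - (exp(4)) = -exp(4) + exp(10).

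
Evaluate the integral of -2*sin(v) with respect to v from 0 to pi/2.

-2

An antiderivative is F(v) = 2*cos(v).
Then F(pi/2) - F(0) = (0) - (2) = -2.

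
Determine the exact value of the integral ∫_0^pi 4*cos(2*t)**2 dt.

Use the identity cos^2(2*t) = (1 + cos(4*t))/2.
An antiderivative is F(t) = 2*t + sin(4*t)/2.
Then F(pi) - F(0) = (2*pi) - (0) = 2*pi.

2*pi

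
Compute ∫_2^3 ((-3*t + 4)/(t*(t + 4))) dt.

-4*log(7) + 3*log(2) + 5*log(3)

Factor the denominator: t**2 + 4*t = (t + 4)t.
Partial fractions: (-3*t + 4)/(t*(t + 4)) = -4/(t + 4) + 1/t.
An antiderivative is F(t) = log(t) - 4*log(t + 4).
Then F(3) - F(2) = (-4*log(7) + log(3)) - (-4*log(3) - 3*log(2)) = -4*log(7) + 3*log(2) + 5*log(3).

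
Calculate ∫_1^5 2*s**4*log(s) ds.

-6248/25 + 1250*log(5)

Integrate by parts once (u = ln s, dv = 2*s**4 ds).
An antiderivative is F(s) = 2*s**5*(5*log(s) - 1)/25.
Then F(5) - F(1) = (-250 + 1250*log(5)) - (-2/25) = -6248/25 + 1250*log(5).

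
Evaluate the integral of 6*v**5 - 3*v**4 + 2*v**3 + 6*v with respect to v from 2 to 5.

140727/10

By the power rule, an antiderivative is F(v) = v**6 - 3*v**5/5 + v**4/2 + 3*v**2.
Then F(5) - F(2) = (28275/2) - (324/5) = 140727/10.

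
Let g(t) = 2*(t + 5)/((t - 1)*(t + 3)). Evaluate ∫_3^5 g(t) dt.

log(6)

Factor the denominator: t**2 + 2*t - 3 = (t + 3)(t - 1).
Partial fractions: 2*(t + 5)/((t - 1)*(t + 3)) = -1/(t + 3) + 3/(t - 1).
An antiderivative is F(t) = 3*log(t - 1) - log(t + 3).
Then F(5) - F(3) = (log(8)) - (log(4/3)) = log(6).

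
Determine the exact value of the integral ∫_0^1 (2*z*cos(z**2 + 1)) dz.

Let u = z**2 + 1, so du = 2*z dz. When z = 0, u = 1; when z = 1, u = 2.
The integral becomes ∫ cos(u) du from 1 to 2, with antiderivative sin(u).
Back in z: F(z) = sin(z**2 + 1).
Then F(1) - F(0) = (sin(2)) - (sin(1)) = -sin(1) + sin(2).

-sin(1) + sin(2)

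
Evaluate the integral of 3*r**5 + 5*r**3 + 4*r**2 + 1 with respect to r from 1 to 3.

By the power rule, an antiderivative is F(r) = r**6/2 + 5*r**4/4 + 4*r**3/3 + r.
Then F(3) - F(1) = (2019/4) - (49/12) = 1502/3.

1502/3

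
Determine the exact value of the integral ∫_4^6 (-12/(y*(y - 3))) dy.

-log(16)

Factor the denominator: y**2 - 3*y = y(y - 3).
Partial fractions: -12/(y*(y - 3)) = 4/y - 4/(y - 3).
An antiderivative is F(y) = 4*log(y) - 4*log(y - 3).
Then F(6) - F(4) = (log(16)) - (8*log(2)) = -log(16).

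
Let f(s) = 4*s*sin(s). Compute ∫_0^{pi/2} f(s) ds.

Integrate by parts once (u = s, dv = 4*sin(s) ds).
An antiderivative is F(s) = -4*s*cos(s) + 4*sin(s).
Then F(pi/2) - F(0) = (4) - (0) = 4.

4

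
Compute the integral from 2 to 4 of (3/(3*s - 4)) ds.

An antiderivative is F(s) = log(3*s - 4).
Then F(4) - F(2) = (log(8)) - (log(2)) = log(4).

log(4)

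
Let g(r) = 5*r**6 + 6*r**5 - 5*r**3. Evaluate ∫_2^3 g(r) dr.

By the power rule, an antiderivative is F(r) = 5*r**7/7 + r**6 - 5*r**4/4.
Then F(3) - F(2) = (61317/28) - (948/7) = 57525/28.

57525/28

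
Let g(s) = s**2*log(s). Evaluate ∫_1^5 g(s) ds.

-124/9 + 125*log(5)/3

Integrate by parts once (u = ln s, dv = s**2 ds).
An antiderivative is F(s) = s**3*(3*log(s) - 1)/9.
Then F(5) - F(1) = (-125/9 + 125*log(5)/3) - (-1/9) = -124/9 + 125*log(5)/3.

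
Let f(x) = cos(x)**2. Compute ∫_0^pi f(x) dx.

Use the identity cos^2(x) = (1 + cos(2*x))/2.
An antiderivative is F(x) = x/2 + sin(2*x)/4.
Then F(pi) - F(0) = (pi/2) - (0) = pi/2.

pi/2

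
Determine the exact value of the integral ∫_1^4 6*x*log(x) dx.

-45/2 + 96*log(2)

Integrate by parts once (u = ln x, dv = 6*x dx).
An antiderivative is F(x) = 3*x**2*(2*log(x) - 1)/2.
Then F(4) - F(1) = (-24 + 96*log(2)) - (-3/2) = -45/2 + 96*log(2).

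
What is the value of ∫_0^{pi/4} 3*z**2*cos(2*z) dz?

-3/4 + 3*pi**2/32

Integrate by parts twice (u = z^2, dv = 3*cos(2*z) dz).
An antiderivative is F(z) = 3*z**2*sin(2*z)/2 + 3*z*cos(2*z)/2 - 3*sin(2*z)/4.
Then F(pi/4) - F(0) = (-3/4 + 3*pi**2/32) - (0) = -3/4 + 3*pi**2/32.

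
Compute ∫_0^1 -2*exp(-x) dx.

An antiderivative is F(x) = 2*exp(-x).
Then F(1) - F(0) = (2*exp(-1)) - (2) = -2 + 2*exp(-1).

-2 + 2*exp(-1)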